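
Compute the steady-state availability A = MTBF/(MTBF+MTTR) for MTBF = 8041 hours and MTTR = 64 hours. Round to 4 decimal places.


MTBF = 8041
MTTR = 64
MTBF + MTTR = 8105
A = 8041 / 8105
A = 0.9921

0.9921


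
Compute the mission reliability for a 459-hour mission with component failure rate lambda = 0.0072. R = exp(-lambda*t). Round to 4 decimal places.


lambda = 0.0072
mission_time = 459
lambda * t = 0.0072 * 459 = 3.3048
R = exp(-3.3048)
R = 0.0367

0.0367


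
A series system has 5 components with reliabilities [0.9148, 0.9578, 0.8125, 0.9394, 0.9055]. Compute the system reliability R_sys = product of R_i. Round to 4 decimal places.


Components: [0.9148, 0.9578, 0.8125, 0.9394, 0.9055]
After component 1 (R=0.9148): product = 0.9148
After component 2 (R=0.9578): product = 0.8762
After component 3 (R=0.8125): product = 0.7119
After component 4 (R=0.9394): product = 0.6688
After component 5 (R=0.9055): product = 0.6056
R_sys = 0.6056

0.6056


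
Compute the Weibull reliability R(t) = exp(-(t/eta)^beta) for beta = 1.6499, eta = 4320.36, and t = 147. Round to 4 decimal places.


beta = 1.6499, eta = 4320.36, t = 147
t/eta = 147 / 4320.36 = 0.034
(t/eta)^beta = 0.034^1.6499 = 0.0038
R(t) = exp(-0.0038)
R(t) = 0.9962

0.9962


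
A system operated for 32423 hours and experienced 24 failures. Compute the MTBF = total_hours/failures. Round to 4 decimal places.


total_hours = 32423
failures = 24
MTBF = 32423 / 24
MTBF = 1350.9583

1350.9583


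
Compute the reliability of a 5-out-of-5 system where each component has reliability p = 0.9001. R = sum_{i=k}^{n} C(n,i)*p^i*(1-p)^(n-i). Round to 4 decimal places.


k = 5, n = 5, p = 0.9001
i=5: C(5,5)=1 * 0.9001^5 * 0.0999^0 = 0.5908
R = sum of terms = 0.5908

0.5908


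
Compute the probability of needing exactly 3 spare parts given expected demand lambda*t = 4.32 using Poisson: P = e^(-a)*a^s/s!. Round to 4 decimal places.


a = 4.32, s = 3
e^(-a) = e^(-4.32) = 0.0133
a^s = 4.32^3 = 80.6216
s! = 6
P = 0.0133 * 80.6216 / 6
P = 0.1787

0.1787


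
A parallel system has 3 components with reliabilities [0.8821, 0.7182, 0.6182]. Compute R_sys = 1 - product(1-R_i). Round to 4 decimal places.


Components: [0.8821, 0.7182, 0.6182]
(1 - 0.8821) = 0.1179, running product = 0.1179
(1 - 0.7182) = 0.2818, running product = 0.0332
(1 - 0.6182) = 0.3818, running product = 0.0127
Product of (1-R_i) = 0.0127
R_sys = 1 - 0.0127 = 0.9873

0.9873


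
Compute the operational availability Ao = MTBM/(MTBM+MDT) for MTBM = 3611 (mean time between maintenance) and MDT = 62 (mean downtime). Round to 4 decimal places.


MTBM = 3611
MDT = 62
MTBM + MDT = 3673
Ao = 3611 / 3673
Ao = 0.9831

0.9831


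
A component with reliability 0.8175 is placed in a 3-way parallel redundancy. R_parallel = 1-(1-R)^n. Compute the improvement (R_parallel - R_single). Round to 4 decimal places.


R_single = 0.8175, n = 3
1 - R_single = 0.1825
(1 - R_single)^n = 0.1825^3 = 0.0061
R_parallel = 1 - 0.0061 = 0.9939
Improvement = 0.9939 - 0.8175
Improvement = 0.1764

0.1764


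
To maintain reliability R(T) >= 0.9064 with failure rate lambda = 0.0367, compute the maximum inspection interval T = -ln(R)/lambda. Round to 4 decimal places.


R_target = 0.9064
lambda = 0.0367
-ln(0.9064) = 0.0983
T = 0.0983 / 0.0367
T = 2.6778

2.6778


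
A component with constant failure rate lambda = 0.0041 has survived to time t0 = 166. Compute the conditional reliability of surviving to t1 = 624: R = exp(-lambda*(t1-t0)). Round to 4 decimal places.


lambda = 0.0041
t0 = 166, t1 = 624
t1 - t0 = 458
lambda * (t1-t0) = 0.0041 * 458 = 1.8778
R = exp(-1.8778)
R = 0.1529

0.1529


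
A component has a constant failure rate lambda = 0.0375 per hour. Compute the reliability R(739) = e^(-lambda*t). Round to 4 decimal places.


lambda = 0.0375
t = 739
lambda * t = 27.7125
R(t) = e^(-27.7125)
R(t) = 0.0

0.0


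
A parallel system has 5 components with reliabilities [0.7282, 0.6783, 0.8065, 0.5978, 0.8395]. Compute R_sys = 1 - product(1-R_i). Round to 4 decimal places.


Components: [0.7282, 0.6783, 0.8065, 0.5978, 0.8395]
(1 - 0.7282) = 0.2718, running product = 0.2718
(1 - 0.6783) = 0.3217, running product = 0.0874
(1 - 0.8065) = 0.1935, running product = 0.0169
(1 - 0.5978) = 0.4022, running product = 0.0068
(1 - 0.8395) = 0.1605, running product = 0.0011
Product of (1-R_i) = 0.0011
R_sys = 1 - 0.0011 = 0.9989

0.9989


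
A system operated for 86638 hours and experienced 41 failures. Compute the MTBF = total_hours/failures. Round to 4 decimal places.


total_hours = 86638
failures = 41
MTBF = 86638 / 41
MTBF = 2113.122

2113.122


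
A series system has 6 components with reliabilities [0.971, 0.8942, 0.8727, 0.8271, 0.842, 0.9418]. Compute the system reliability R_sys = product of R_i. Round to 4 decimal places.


Components: [0.971, 0.8942, 0.8727, 0.8271, 0.842, 0.9418]
After component 1 (R=0.971): product = 0.971
After component 2 (R=0.8942): product = 0.8683
After component 3 (R=0.8727): product = 0.7577
After component 4 (R=0.8271): product = 0.6267
After component 5 (R=0.842): product = 0.5277
After component 6 (R=0.9418): product = 0.497
R_sys = 0.497

0.497


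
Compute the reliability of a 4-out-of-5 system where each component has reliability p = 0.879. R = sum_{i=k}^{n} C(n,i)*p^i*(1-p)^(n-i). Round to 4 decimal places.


k = 4, n = 5, p = 0.879
i=4: C(5,4)=5 * 0.879^4 * 0.121^1 = 0.3612
i=5: C(5,5)=1 * 0.879^5 * 0.121^0 = 0.5247
R = sum of terms = 0.8859

0.8859


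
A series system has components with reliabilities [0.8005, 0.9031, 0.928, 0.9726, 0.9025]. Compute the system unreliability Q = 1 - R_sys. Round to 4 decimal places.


Components: [0.8005, 0.9031, 0.928, 0.9726, 0.9025]
After component 1: product = 0.8005
After component 2: product = 0.7229
After component 3: product = 0.6709
After component 4: product = 0.6525
After component 5: product = 0.5889
R_sys = 0.5889
Q = 1 - 0.5889 = 0.4111

0.4111


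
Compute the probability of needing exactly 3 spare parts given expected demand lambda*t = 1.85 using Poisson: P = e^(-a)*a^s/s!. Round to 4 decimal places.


a = 1.85, s = 3
e^(-a) = e^(-1.85) = 0.1572
a^s = 1.85^3 = 6.3316
s! = 6
P = 0.1572 * 6.3316 / 6
P = 0.1659

0.1659


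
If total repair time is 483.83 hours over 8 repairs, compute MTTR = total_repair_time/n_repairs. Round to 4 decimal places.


total_repair_time = 483.83
n_repairs = 8
MTTR = 483.83 / 8
MTTR = 60.4787

60.4787


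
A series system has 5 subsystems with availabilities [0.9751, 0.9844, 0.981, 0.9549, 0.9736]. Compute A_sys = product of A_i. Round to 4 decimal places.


Subsystems: [0.9751, 0.9844, 0.981, 0.9549, 0.9736]
After subsystem 1 (A=0.9751): product = 0.9751
After subsystem 2 (A=0.9844): product = 0.9599
After subsystem 3 (A=0.981): product = 0.9417
After subsystem 4 (A=0.9549): product = 0.8992
After subsystem 5 (A=0.9736): product = 0.8754
A_sys = 0.8754

0.8754


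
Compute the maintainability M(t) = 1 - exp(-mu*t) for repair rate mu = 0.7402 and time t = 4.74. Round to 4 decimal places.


mu = 0.7402, t = 4.74
mu * t = 0.7402 * 4.74 = 3.5085
exp(-3.5085) = 0.0299
M(t) = 1 - 0.0299
M(t) = 0.9701

0.9701


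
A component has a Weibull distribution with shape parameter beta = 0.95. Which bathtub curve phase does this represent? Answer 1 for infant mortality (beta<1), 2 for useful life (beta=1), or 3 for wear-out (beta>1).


beta = 0.95
Compare beta to 1:
beta < 1 => infant mortality (phase 1)
beta = 1 => useful life (phase 2)
beta > 1 => wear-out (phase 3)
Since beta = 0.95, this is infant mortality (decreasing failure rate)
Phase = 1

1


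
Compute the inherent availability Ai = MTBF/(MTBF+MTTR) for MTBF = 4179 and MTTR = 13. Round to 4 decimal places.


MTBF = 4179
MTTR = 13
MTBF + MTTR = 4192
Ai = 4179 / 4192
Ai = 0.9969

0.9969


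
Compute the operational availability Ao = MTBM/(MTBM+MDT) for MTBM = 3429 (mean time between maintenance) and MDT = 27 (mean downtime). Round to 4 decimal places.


MTBM = 3429
MDT = 27
MTBM + MDT = 3456
Ao = 3429 / 3456
Ao = 0.9922

0.9922


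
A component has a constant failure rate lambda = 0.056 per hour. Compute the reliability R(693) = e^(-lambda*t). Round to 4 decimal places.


lambda = 0.056
t = 693
lambda * t = 38.808
R(t) = e^(-38.808)
R(t) = 0.0

0.0


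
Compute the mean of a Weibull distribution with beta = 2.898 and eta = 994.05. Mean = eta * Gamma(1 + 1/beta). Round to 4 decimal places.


beta = 2.898, eta = 994.05
1/beta = 0.3451
1 + 1/beta = 1.3451
Gamma(1.3451) = 0.8917
Mean = 994.05 * 0.8917
Mean = 886.3589

886.3589


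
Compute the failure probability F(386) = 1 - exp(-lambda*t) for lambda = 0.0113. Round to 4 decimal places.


lambda = 0.0113, t = 386
lambda * t = 4.3618
exp(-4.3618) = 0.0128
F(t) = 1 - 0.0128
F(t) = 0.9872

0.9872


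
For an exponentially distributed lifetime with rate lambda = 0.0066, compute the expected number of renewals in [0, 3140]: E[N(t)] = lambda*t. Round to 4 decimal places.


lambda = 0.0066
t = 3140
E[N(t)] = lambda * t
E[N(t)] = 0.0066 * 3140
E[N(t)] = 20.724

20.724


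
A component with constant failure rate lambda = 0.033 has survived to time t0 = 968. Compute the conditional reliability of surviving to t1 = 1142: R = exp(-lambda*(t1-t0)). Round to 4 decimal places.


lambda = 0.033
t0 = 968, t1 = 1142
t1 - t0 = 174
lambda * (t1-t0) = 0.033 * 174 = 5.742
R = exp(-5.742)
R = 0.0032

0.0032


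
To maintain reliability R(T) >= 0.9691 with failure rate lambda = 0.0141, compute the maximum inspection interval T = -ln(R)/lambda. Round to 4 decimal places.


R_target = 0.9691
lambda = 0.0141
-ln(0.9691) = 0.0314
T = 0.0314 / 0.0141
T = 2.2261

2.2261


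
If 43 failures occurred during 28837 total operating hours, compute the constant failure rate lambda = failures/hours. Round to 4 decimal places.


failures = 43
total_hours = 28837
lambda = 43 / 28837
lambda = 0.0015

0.0015


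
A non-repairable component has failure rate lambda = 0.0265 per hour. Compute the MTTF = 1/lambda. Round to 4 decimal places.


lambda = 0.0265
MTTF = 1 / 0.0265
MTTF = 37.7358

37.7358


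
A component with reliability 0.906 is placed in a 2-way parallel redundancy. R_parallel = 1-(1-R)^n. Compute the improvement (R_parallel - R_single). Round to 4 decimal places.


R_single = 0.906, n = 2
1 - R_single = 0.094
(1 - R_single)^n = 0.094^2 = 0.0088
R_parallel = 1 - 0.0088 = 0.9912
Improvement = 0.9912 - 0.906
Improvement = 0.0852

0.0852


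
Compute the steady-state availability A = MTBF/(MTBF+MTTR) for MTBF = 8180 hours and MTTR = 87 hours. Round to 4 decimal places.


MTBF = 8180
MTTR = 87
MTBF + MTTR = 8267
A = 8180 / 8267
A = 0.9895

0.9895


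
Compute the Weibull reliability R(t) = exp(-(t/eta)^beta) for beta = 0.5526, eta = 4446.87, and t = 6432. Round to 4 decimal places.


beta = 0.5526, eta = 4446.87, t = 6432
t/eta = 6432 / 4446.87 = 1.4464
(t/eta)^beta = 1.4464^0.5526 = 1.2262
R(t) = exp(-1.2262)
R(t) = 0.2934

0.2934


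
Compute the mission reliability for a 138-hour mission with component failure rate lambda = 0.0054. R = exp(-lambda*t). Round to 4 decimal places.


lambda = 0.0054
mission_time = 138
lambda * t = 0.0054 * 138 = 0.7452
R = exp(-0.7452)
R = 0.4746

0.4746


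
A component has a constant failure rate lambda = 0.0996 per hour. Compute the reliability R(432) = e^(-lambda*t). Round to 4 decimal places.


lambda = 0.0996
t = 432
lambda * t = 43.0272
R(t) = e^(-43.0272)
R(t) = 0.0

0.0


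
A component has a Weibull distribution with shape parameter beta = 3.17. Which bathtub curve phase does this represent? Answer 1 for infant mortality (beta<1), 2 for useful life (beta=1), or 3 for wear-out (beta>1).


beta = 3.17
Compare beta to 1:
beta < 1 => infant mortality (phase 1)
beta = 1 => useful life (phase 2)
beta > 1 => wear-out (phase 3)
Since beta = 3.17, this is wear-out (increasing failure rate)
Phase = 3

3


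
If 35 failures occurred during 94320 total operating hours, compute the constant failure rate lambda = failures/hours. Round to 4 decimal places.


failures = 35
total_hours = 94320
lambda = 35 / 94320
lambda = 0.0004

0.0004


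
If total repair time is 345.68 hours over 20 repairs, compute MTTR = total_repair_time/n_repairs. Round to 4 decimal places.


total_repair_time = 345.68
n_repairs = 20
MTTR = 345.68 / 20
MTTR = 17.284

17.284


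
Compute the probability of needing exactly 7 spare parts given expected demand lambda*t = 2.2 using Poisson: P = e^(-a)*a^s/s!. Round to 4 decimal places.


a = 2.2, s = 7
e^(-a) = e^(-2.2) = 0.1108
a^s = 2.2^7 = 249.4358
s! = 5040
P = 0.1108 * 249.4358 / 5040
P = 0.0055

0.0055


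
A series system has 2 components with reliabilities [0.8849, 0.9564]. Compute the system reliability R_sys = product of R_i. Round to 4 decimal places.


Components: [0.8849, 0.9564]
After component 1 (R=0.8849): product = 0.8849
After component 2 (R=0.9564): product = 0.8463
R_sys = 0.8463

0.8463


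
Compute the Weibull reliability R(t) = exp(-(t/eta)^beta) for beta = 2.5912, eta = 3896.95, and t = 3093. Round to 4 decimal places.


beta = 2.5912, eta = 3896.95, t = 3093
t/eta = 3093 / 3896.95 = 0.7937
(t/eta)^beta = 0.7937^2.5912 = 0.5495
R(t) = exp(-0.5495)
R(t) = 0.5772

0.5772


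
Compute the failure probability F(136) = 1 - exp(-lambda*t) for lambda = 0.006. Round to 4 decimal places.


lambda = 0.006, t = 136
lambda * t = 0.816
exp(-0.816) = 0.4422
F(t) = 1 - 0.4422
F(t) = 0.5578

0.5578


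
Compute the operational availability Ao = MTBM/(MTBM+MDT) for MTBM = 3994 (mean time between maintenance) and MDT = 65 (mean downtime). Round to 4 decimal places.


MTBM = 3994
MDT = 65
MTBM + MDT = 4059
Ao = 3994 / 4059
Ao = 0.984

0.984


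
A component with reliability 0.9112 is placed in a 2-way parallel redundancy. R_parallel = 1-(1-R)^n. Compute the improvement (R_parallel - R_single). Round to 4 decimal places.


R_single = 0.9112, n = 2
1 - R_single = 0.0888
(1 - R_single)^n = 0.0888^2 = 0.0079
R_parallel = 1 - 0.0079 = 0.9921
Improvement = 0.9921 - 0.9112
Improvement = 0.0809

0.0809


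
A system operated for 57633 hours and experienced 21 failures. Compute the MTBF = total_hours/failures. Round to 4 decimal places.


total_hours = 57633
failures = 21
MTBF = 57633 / 21
MTBF = 2744.4286

2744.4286


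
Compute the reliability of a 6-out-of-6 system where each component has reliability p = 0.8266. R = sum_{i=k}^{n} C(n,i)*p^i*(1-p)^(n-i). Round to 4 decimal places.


k = 6, n = 6, p = 0.8266
i=6: C(6,6)=1 * 0.8266^6 * 0.1734^0 = 0.319
R = sum of terms = 0.319

0.319


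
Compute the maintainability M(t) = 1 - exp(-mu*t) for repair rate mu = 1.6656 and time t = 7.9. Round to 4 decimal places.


mu = 1.6656, t = 7.9
mu * t = 1.6656 * 7.9 = 13.1582
exp(-13.1582) = 0.0
M(t) = 1 - 0.0
M(t) = 1.0

1.0


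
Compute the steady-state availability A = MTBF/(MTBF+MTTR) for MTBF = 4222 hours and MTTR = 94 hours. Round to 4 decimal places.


MTBF = 4222
MTTR = 94
MTBF + MTTR = 4316
A = 4222 / 4316
A = 0.9782

0.9782


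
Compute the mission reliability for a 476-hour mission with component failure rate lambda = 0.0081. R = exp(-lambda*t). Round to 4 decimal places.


lambda = 0.0081
mission_time = 476
lambda * t = 0.0081 * 476 = 3.8556
R = exp(-3.8556)
R = 0.0212

0.0212


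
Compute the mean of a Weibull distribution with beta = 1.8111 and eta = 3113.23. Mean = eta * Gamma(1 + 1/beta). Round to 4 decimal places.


beta = 1.8111, eta = 3113.23
1/beta = 0.5522
1 + 1/beta = 1.5522
Gamma(1.5522) = 0.889
Mean = 3113.23 * 0.889
Mean = 2767.7467

2767.7467


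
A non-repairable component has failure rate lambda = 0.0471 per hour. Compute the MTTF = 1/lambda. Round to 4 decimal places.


lambda = 0.0471
MTTF = 1 / 0.0471
MTTF = 21.2314

21.2314


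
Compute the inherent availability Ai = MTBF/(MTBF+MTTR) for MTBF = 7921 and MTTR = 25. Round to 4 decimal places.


MTBF = 7921
MTTR = 25
MTBF + MTTR = 7946
Ai = 7921 / 7946
Ai = 0.9969

0.9969


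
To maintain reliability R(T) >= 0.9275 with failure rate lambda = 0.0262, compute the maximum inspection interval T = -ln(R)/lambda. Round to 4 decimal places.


R_target = 0.9275
lambda = 0.0262
-ln(0.9275) = 0.0753
T = 0.0753 / 0.0262
T = 2.8726

2.8726


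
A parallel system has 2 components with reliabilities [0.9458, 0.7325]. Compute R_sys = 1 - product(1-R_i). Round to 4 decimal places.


Components: [0.9458, 0.7325]
(1 - 0.9458) = 0.0542, running product = 0.0542
(1 - 0.7325) = 0.2675, running product = 0.0145
Product of (1-R_i) = 0.0145
R_sys = 1 - 0.0145 = 0.9855

0.9855


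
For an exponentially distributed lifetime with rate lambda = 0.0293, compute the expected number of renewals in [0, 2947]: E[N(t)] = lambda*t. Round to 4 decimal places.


lambda = 0.0293
t = 2947
E[N(t)] = lambda * t
E[N(t)] = 0.0293 * 2947
E[N(t)] = 86.3471

86.3471


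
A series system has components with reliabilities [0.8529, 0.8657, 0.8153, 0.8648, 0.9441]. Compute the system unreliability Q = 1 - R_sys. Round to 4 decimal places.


Components: [0.8529, 0.8657, 0.8153, 0.8648, 0.9441]
After component 1: product = 0.8529
After component 2: product = 0.7384
After component 3: product = 0.602
After component 4: product = 0.5206
After component 5: product = 0.4915
R_sys = 0.4915
Q = 1 - 0.4915 = 0.5085

0.5085


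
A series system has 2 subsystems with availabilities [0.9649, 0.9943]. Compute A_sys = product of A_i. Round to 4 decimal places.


Subsystems: [0.9649, 0.9943]
After subsystem 1 (A=0.9649): product = 0.9649
After subsystem 2 (A=0.9943): product = 0.9594
A_sys = 0.9594

0.9594


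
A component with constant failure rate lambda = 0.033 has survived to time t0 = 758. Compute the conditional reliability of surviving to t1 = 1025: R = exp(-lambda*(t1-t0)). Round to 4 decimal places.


lambda = 0.033
t0 = 758, t1 = 1025
t1 - t0 = 267
lambda * (t1-t0) = 0.033 * 267 = 8.811
R = exp(-8.811)
R = 0.0001

0.0001


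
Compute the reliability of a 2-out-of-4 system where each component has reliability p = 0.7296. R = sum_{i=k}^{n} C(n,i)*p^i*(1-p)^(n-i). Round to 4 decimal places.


k = 2, n = 4, p = 0.7296
i=2: C(4,2)=6 * 0.7296^2 * 0.2704^2 = 0.2335
i=3: C(4,3)=4 * 0.7296^3 * 0.2704^1 = 0.4201
i=4: C(4,4)=1 * 0.7296^4 * 0.2704^0 = 0.2834
R = sum of terms = 0.937

0.937


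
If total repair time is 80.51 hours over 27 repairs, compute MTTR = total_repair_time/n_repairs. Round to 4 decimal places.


total_repair_time = 80.51
n_repairs = 27
MTTR = 80.51 / 27
MTTR = 2.9819

2.9819


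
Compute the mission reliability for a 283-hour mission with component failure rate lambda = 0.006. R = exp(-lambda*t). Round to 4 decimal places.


lambda = 0.006
mission_time = 283
lambda * t = 0.006 * 283 = 1.698
R = exp(-1.698)
R = 0.183

0.183


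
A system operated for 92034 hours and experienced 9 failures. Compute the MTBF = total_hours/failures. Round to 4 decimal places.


total_hours = 92034
failures = 9
MTBF = 92034 / 9
MTBF = 10226.0

10226.0


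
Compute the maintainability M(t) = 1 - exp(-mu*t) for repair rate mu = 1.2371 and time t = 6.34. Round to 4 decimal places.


mu = 1.2371, t = 6.34
mu * t = 1.2371 * 6.34 = 7.8432
exp(-7.8432) = 0.0004
M(t) = 1 - 0.0004
M(t) = 0.9996

0.9996


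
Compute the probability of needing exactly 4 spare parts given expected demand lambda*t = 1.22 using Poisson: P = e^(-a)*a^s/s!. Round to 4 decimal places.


a = 1.22, s = 4
e^(-a) = e^(-1.22) = 0.2952
a^s = 1.22^4 = 2.2153
s! = 24
P = 0.2952 * 2.2153 / 24
P = 0.0273

0.0273


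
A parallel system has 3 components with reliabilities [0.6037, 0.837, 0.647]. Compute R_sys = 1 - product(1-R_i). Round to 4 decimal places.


Components: [0.6037, 0.837, 0.647]
(1 - 0.6037) = 0.3963, running product = 0.3963
(1 - 0.837) = 0.163, running product = 0.0646
(1 - 0.647) = 0.353, running product = 0.0228
Product of (1-R_i) = 0.0228
R_sys = 1 - 0.0228 = 0.9772

0.9772


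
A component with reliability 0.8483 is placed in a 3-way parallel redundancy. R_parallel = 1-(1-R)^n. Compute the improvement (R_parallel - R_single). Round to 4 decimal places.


R_single = 0.8483, n = 3
1 - R_single = 0.1517
(1 - R_single)^n = 0.1517^3 = 0.0035
R_parallel = 1 - 0.0035 = 0.9965
Improvement = 0.9965 - 0.8483
Improvement = 0.1482

0.1482


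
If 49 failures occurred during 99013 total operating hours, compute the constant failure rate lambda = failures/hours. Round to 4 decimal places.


failures = 49
total_hours = 99013
lambda = 49 / 99013
lambda = 0.0005

0.0005


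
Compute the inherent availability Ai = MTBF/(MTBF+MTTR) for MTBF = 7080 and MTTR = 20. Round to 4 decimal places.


MTBF = 7080
MTTR = 20
MTBF + MTTR = 7100
Ai = 7080 / 7100
Ai = 0.9972

0.9972


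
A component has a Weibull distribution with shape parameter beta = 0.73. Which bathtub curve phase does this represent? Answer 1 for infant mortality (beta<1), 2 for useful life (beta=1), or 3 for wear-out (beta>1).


beta = 0.73
Compare beta to 1:
beta < 1 => infant mortality (phase 1)
beta = 1 => useful life (phase 2)
beta > 1 => wear-out (phase 3)
Since beta = 0.73, this is infant mortality (decreasing failure rate)
Phase = 1

1


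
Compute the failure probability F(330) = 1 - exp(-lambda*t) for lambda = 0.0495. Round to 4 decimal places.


lambda = 0.0495, t = 330
lambda * t = 16.335
exp(-16.335) = 0.0
F(t) = 1 - 0.0
F(t) = 1.0

1.0


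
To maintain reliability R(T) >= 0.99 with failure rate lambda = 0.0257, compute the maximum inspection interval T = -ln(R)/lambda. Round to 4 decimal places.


R_target = 0.99
lambda = 0.0257
-ln(0.99) = 0.0101
T = 0.0101 / 0.0257
T = 0.3911

0.3911


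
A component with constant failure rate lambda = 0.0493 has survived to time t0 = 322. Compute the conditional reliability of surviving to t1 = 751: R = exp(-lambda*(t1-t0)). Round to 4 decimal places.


lambda = 0.0493
t0 = 322, t1 = 751
t1 - t0 = 429
lambda * (t1-t0) = 0.0493 * 429 = 21.1497
R = exp(-21.1497)
R = 0.0

0.0


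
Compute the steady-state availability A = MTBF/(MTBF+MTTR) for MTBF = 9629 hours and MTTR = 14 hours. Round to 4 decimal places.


MTBF = 9629
MTTR = 14
MTBF + MTTR = 9643
A = 9629 / 9643
A = 0.9985

0.9985


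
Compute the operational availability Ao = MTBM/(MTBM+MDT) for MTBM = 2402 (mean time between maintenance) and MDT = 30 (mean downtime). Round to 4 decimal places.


MTBM = 2402
MDT = 30
MTBM + MDT = 2432
Ao = 2402 / 2432
Ao = 0.9877

0.9877


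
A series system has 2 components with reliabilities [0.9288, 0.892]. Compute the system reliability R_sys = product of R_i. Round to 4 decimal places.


Components: [0.9288, 0.892]
After component 1 (R=0.9288): product = 0.9288
After component 2 (R=0.892): product = 0.8285
R_sys = 0.8285

0.8285


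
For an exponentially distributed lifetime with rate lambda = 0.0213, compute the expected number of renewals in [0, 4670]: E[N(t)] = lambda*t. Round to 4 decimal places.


lambda = 0.0213
t = 4670
E[N(t)] = lambda * t
E[N(t)] = 0.0213 * 4670
E[N(t)] = 99.471

99.471


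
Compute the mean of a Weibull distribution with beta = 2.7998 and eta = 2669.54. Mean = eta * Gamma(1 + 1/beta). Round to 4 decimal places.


beta = 2.7998, eta = 2669.54
1/beta = 0.3572
1 + 1/beta = 1.3572
Gamma(1.3572) = 0.8904
Mean = 2669.54 * 0.8904
Mean = 2377.088

2377.088


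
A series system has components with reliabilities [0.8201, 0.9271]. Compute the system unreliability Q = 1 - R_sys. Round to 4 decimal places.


Components: [0.8201, 0.9271]
After component 1: product = 0.8201
After component 2: product = 0.7603
R_sys = 0.7603
Q = 1 - 0.7603 = 0.2397

0.2397


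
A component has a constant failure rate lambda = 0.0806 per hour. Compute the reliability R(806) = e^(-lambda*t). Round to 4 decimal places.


lambda = 0.0806
t = 806
lambda * t = 64.9636
R(t) = e^(-64.9636)
R(t) = 0.0

0.0


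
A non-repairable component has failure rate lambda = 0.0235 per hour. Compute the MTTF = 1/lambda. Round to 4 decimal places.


lambda = 0.0235
MTTF = 1 / 0.0235
MTTF = 42.5532

42.5532


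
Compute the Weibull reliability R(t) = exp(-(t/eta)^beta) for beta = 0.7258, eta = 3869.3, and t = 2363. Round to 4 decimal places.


beta = 0.7258, eta = 3869.3, t = 2363
t/eta = 2363 / 3869.3 = 0.6107
(t/eta)^beta = 0.6107^0.7258 = 0.6991
R(t) = exp(-0.6991)
R(t) = 0.497

0.497


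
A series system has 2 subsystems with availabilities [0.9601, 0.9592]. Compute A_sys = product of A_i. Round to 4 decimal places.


Subsystems: [0.9601, 0.9592]
After subsystem 1 (A=0.9601): product = 0.9601
After subsystem 2 (A=0.9592): product = 0.9209
A_sys = 0.9209

0.9209


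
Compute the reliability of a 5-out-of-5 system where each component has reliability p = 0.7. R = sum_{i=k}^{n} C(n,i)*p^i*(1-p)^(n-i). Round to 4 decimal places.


k = 5, n = 5, p = 0.7
i=5: C(5,5)=1 * 0.7^5 * 0.3^0 = 0.1681
R = sum of terms = 0.1681

0.1681


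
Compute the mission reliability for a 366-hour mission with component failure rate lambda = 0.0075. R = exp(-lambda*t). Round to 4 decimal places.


lambda = 0.0075
mission_time = 366
lambda * t = 0.0075 * 366 = 2.745
R = exp(-2.745)
R = 0.0642

0.0642


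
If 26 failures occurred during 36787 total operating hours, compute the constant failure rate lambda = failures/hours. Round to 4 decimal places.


failures = 26
total_hours = 36787
lambda = 26 / 36787
lambda = 0.0007

0.0007


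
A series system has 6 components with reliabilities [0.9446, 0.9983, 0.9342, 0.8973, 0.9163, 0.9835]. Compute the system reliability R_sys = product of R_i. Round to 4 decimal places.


Components: [0.9446, 0.9983, 0.9342, 0.8973, 0.9163, 0.9835]
After component 1 (R=0.9446): product = 0.9446
After component 2 (R=0.9983): product = 0.943
After component 3 (R=0.9342): product = 0.8809
After component 4 (R=0.8973): product = 0.7905
After component 5 (R=0.9163): product = 0.7243
After component 6 (R=0.9835): product = 0.7124
R_sys = 0.7124

0.7124


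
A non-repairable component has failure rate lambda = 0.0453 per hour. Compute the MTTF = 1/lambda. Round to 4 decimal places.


lambda = 0.0453
MTTF = 1 / 0.0453
MTTF = 22.0751

22.0751


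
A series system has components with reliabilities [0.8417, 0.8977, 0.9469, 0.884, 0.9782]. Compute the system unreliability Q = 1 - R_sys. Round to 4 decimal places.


Components: [0.8417, 0.8977, 0.9469, 0.884, 0.9782]
After component 1: product = 0.8417
After component 2: product = 0.7556
After component 3: product = 0.7155
After component 4: product = 0.6325
After component 5: product = 0.6187
R_sys = 0.6187
Q = 1 - 0.6187 = 0.3813

0.3813


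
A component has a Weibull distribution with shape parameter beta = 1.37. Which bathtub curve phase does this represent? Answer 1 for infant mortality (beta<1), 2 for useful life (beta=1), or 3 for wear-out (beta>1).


beta = 1.37
Compare beta to 1:
beta < 1 => infant mortality (phase 1)
beta = 1 => useful life (phase 2)
beta > 1 => wear-out (phase 3)
Since beta = 1.37, this is wear-out (increasing failure rate)
Phase = 3

3


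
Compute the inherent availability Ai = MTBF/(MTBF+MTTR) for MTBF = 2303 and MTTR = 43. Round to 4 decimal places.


MTBF = 2303
MTTR = 43
MTBF + MTTR = 2346
Ai = 2303 / 2346
Ai = 0.9817

0.9817


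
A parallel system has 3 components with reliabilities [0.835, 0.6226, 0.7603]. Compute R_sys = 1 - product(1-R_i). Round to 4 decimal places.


Components: [0.835, 0.6226, 0.7603]
(1 - 0.835) = 0.165, running product = 0.165
(1 - 0.6226) = 0.3774, running product = 0.0623
(1 - 0.7603) = 0.2397, running product = 0.0149
Product of (1-R_i) = 0.0149
R_sys = 1 - 0.0149 = 0.9851

0.9851


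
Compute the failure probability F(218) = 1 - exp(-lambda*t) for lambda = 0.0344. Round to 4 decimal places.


lambda = 0.0344, t = 218
lambda * t = 7.4992
exp(-7.4992) = 0.0006
F(t) = 1 - 0.0006
F(t) = 0.9994

0.9994


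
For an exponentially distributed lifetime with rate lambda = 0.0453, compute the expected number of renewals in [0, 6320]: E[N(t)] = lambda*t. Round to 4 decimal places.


lambda = 0.0453
t = 6320
E[N(t)] = lambda * t
E[N(t)] = 0.0453 * 6320
E[N(t)] = 286.296

286.296


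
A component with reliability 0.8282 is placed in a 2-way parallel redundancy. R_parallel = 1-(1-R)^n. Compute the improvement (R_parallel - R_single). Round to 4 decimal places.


R_single = 0.8282, n = 2
1 - R_single = 0.1718
(1 - R_single)^n = 0.1718^2 = 0.0295
R_parallel = 1 - 0.0295 = 0.9705
Improvement = 0.9705 - 0.8282
Improvement = 0.1423

0.1423


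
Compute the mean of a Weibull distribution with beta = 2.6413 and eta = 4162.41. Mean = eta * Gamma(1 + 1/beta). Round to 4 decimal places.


beta = 2.6413, eta = 4162.41
1/beta = 0.3786
1 + 1/beta = 1.3786
Gamma(1.3786) = 0.8886
Mean = 4162.41 * 0.8886
Mean = 3698.8843

3698.8843


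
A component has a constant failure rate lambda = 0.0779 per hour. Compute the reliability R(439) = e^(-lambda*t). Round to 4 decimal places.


lambda = 0.0779
t = 439
lambda * t = 34.1981
R(t) = e^(-34.1981)
R(t) = 0.0

0.0


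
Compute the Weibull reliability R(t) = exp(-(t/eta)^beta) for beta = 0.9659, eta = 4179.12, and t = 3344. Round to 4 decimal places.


beta = 0.9659, eta = 4179.12, t = 3344
t/eta = 3344 / 4179.12 = 0.8002
(t/eta)^beta = 0.8002^0.9659 = 0.8063
R(t) = exp(-0.8063)
R(t) = 0.4465

0.4465


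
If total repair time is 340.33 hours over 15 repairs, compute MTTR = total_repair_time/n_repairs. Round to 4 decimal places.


total_repair_time = 340.33
n_repairs = 15
MTTR = 340.33 / 15
MTTR = 22.6887

22.6887


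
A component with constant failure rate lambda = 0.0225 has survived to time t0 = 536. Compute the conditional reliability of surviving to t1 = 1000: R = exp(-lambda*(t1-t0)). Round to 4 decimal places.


lambda = 0.0225
t0 = 536, t1 = 1000
t1 - t0 = 464
lambda * (t1-t0) = 0.0225 * 464 = 10.44
R = exp(-10.44)
R = 0.0

0.0


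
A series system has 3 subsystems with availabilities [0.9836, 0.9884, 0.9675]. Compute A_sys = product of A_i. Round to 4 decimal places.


Subsystems: [0.9836, 0.9884, 0.9675]
After subsystem 1 (A=0.9836): product = 0.9836
After subsystem 2 (A=0.9884): product = 0.9722
After subsystem 3 (A=0.9675): product = 0.9406
A_sys = 0.9406

0.9406


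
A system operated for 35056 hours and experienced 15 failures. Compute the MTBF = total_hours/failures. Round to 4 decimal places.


total_hours = 35056
failures = 15
MTBF = 35056 / 15
MTBF = 2337.0667

2337.0667


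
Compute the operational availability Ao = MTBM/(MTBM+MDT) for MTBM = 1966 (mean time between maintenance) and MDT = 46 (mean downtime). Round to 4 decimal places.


MTBM = 1966
MDT = 46
MTBM + MDT = 2012
Ao = 1966 / 2012
Ao = 0.9771

0.9771


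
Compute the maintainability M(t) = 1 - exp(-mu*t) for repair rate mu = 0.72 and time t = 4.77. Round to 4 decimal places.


mu = 0.72, t = 4.77
mu * t = 0.72 * 4.77 = 3.4344
exp(-3.4344) = 0.0322
M(t) = 1 - 0.0322
M(t) = 0.9678

0.9678


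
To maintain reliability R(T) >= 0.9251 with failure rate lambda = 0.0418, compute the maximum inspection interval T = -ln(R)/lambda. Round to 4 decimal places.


R_target = 0.9251
lambda = 0.0418
-ln(0.9251) = 0.0779
T = 0.0779 / 0.0418
T = 1.8625

1.8625


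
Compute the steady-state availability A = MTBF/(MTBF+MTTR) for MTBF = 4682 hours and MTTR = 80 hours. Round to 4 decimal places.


MTBF = 4682
MTTR = 80
MTBF + MTTR = 4762
A = 4682 / 4762
A = 0.9832

0.9832


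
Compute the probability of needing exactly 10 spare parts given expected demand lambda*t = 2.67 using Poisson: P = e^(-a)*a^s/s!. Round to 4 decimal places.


a = 2.67, s = 10
e^(-a) = e^(-2.67) = 0.0693
a^s = 2.67^10 = 18412.4938
s! = 3628800
P = 0.0693 * 18412.4938 / 3628800
P = 0.0004

0.0004


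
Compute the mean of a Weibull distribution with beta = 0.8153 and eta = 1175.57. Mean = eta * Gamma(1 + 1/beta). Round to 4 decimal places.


beta = 0.8153, eta = 1175.57
1/beta = 1.2265
1 + 1/beta = 2.2265
Gamma(2.2265) = 1.1181
Mean = 1175.57 * 1.1181
Mean = 1314.3579

1314.3579


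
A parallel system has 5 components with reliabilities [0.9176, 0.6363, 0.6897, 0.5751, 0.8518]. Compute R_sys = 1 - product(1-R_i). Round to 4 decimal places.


Components: [0.9176, 0.6363, 0.6897, 0.5751, 0.8518]
(1 - 0.9176) = 0.0824, running product = 0.0824
(1 - 0.6363) = 0.3637, running product = 0.03
(1 - 0.6897) = 0.3103, running product = 0.0093
(1 - 0.5751) = 0.4249, running product = 0.004
(1 - 0.8518) = 0.1482, running product = 0.0006
Product of (1-R_i) = 0.0006
R_sys = 1 - 0.0006 = 0.9994

0.9994


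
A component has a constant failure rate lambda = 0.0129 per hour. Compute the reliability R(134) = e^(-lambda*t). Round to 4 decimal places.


lambda = 0.0129
t = 134
lambda * t = 1.7286
R(t) = e^(-1.7286)
R(t) = 0.1775

0.1775


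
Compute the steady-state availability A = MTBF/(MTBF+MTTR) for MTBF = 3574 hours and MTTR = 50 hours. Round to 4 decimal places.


MTBF = 3574
MTTR = 50
MTBF + MTTR = 3624
A = 3574 / 3624
A = 0.9862

0.9862


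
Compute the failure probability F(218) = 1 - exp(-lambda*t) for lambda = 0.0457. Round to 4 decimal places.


lambda = 0.0457, t = 218
lambda * t = 9.9626
exp(-9.9626) = 0.0
F(t) = 1 - 0.0
F(t) = 1.0

1.0


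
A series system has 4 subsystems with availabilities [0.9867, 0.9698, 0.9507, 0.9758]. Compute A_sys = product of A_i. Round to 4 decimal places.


Subsystems: [0.9867, 0.9698, 0.9507, 0.9758]
After subsystem 1 (A=0.9867): product = 0.9867
After subsystem 2 (A=0.9698): product = 0.9569
After subsystem 3 (A=0.9507): product = 0.9097
After subsystem 4 (A=0.9758): product = 0.8877
A_sys = 0.8877

0.8877


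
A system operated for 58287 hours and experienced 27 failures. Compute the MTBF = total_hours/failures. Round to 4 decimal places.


total_hours = 58287
failures = 27
MTBF = 58287 / 27
MTBF = 2158.7778

2158.7778


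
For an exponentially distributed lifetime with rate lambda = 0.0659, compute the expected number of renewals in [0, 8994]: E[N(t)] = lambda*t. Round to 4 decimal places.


lambda = 0.0659
t = 8994
E[N(t)] = lambda * t
E[N(t)] = 0.0659 * 8994
E[N(t)] = 592.7046

592.7046


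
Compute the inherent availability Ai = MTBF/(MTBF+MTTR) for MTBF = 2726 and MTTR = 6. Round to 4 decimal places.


MTBF = 2726
MTTR = 6
MTBF + MTTR = 2732
Ai = 2726 / 2732
Ai = 0.9978

0.9978


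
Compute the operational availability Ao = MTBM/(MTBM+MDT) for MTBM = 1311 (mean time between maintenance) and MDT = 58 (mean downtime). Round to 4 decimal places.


MTBM = 1311
MDT = 58
MTBM + MDT = 1369
Ao = 1311 / 1369
Ao = 0.9576

0.9576


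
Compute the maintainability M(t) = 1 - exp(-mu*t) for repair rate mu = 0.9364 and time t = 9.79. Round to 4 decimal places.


mu = 0.9364, t = 9.79
mu * t = 0.9364 * 9.79 = 9.1674
exp(-9.1674) = 0.0001
M(t) = 1 - 0.0001
M(t) = 0.9999

0.9999


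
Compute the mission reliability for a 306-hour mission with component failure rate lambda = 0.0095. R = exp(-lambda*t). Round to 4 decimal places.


lambda = 0.0095
mission_time = 306
lambda * t = 0.0095 * 306 = 2.907
R = exp(-2.907)
R = 0.0546

0.0546


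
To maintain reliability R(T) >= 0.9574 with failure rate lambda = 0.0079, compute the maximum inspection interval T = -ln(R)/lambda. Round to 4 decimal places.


R_target = 0.9574
lambda = 0.0079
-ln(0.9574) = 0.0435
T = 0.0435 / 0.0079
T = 5.5106

5.5106


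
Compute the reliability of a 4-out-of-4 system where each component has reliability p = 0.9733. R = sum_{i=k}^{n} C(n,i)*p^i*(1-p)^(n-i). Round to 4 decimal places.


k = 4, n = 4, p = 0.9733
i=4: C(4,4)=1 * 0.9733^4 * 0.0267^0 = 0.8974
R = sum of terms = 0.8974

0.8974


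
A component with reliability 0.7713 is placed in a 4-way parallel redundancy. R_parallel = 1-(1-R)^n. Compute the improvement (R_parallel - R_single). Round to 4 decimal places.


R_single = 0.7713, n = 4
1 - R_single = 0.2287
(1 - R_single)^n = 0.2287^4 = 0.0027
R_parallel = 1 - 0.0027 = 0.9973
Improvement = 0.9973 - 0.7713
Improvement = 0.226

0.226


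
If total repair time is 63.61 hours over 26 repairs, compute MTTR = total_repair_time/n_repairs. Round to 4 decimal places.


total_repair_time = 63.61
n_repairs = 26
MTTR = 63.61 / 26
MTTR = 2.4465

2.4465


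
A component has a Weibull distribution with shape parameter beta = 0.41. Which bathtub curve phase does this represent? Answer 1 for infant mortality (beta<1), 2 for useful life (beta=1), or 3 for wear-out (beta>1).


beta = 0.41
Compare beta to 1:
beta < 1 => infant mortality (phase 1)
beta = 1 => useful life (phase 2)
beta > 1 => wear-out (phase 3)
Since beta = 0.41, this is infant mortality (decreasing failure rate)
Phase = 1

1


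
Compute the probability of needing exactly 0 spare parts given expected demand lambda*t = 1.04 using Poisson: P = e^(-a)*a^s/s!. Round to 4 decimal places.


a = 1.04, s = 0
e^(-a) = e^(-1.04) = 0.3535
a^s = 1.04^0 = 1.0
s! = 1
P = 0.3535 * 1.0 / 1
P = 0.3535

0.3535


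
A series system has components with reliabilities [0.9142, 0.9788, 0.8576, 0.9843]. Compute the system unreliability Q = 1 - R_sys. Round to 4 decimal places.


Components: [0.9142, 0.9788, 0.8576, 0.9843]
After component 1: product = 0.9142
After component 2: product = 0.8948
After component 3: product = 0.7674
After component 4: product = 0.7553
R_sys = 0.7553
Q = 1 - 0.7553 = 0.2447

0.2447


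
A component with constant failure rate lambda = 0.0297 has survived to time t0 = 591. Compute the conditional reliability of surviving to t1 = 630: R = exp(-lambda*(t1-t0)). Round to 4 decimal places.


lambda = 0.0297
t0 = 591, t1 = 630
t1 - t0 = 39
lambda * (t1-t0) = 0.0297 * 39 = 1.1583
R = exp(-1.1583)
R = 0.314

0.314


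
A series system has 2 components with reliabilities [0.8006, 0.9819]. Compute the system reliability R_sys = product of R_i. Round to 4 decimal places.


Components: [0.8006, 0.9819]
After component 1 (R=0.8006): product = 0.8006
After component 2 (R=0.9819): product = 0.7861
R_sys = 0.7861

0.7861


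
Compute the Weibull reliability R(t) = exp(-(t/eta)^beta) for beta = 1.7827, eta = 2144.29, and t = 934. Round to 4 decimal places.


beta = 1.7827, eta = 2144.29, t = 934
t/eta = 934 / 2144.29 = 0.4356
(t/eta)^beta = 0.4356^1.7827 = 0.2273
R(t) = exp(-0.2273)
R(t) = 0.7967

0.7967


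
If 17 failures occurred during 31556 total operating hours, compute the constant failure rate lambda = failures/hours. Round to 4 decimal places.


failures = 17
total_hours = 31556
lambda = 17 / 31556
lambda = 0.0005

0.0005


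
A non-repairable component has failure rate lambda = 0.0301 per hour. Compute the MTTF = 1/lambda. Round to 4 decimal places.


lambda = 0.0301
MTTF = 1 / 0.0301
MTTF = 33.2226

33.2226


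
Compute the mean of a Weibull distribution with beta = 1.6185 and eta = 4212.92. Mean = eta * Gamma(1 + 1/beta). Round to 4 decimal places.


beta = 1.6185, eta = 4212.92
1/beta = 0.6179
1 + 1/beta = 1.6179
Gamma(1.6179) = 0.8957
Mean = 4212.92 * 0.8957
Mean = 3773.3044

3773.3044


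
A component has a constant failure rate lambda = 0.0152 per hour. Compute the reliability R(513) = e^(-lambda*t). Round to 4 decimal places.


lambda = 0.0152
t = 513
lambda * t = 7.7976
R(t) = e^(-7.7976)
R(t) = 0.0004

0.0004


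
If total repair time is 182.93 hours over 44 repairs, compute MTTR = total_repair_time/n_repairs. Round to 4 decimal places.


total_repair_time = 182.93
n_repairs = 44
MTTR = 182.93 / 44
MTTR = 4.1575

4.1575


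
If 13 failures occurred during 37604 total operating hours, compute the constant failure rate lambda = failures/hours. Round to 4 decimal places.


failures = 13
total_hours = 37604
lambda = 13 / 37604
lambda = 0.0003

0.0003
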